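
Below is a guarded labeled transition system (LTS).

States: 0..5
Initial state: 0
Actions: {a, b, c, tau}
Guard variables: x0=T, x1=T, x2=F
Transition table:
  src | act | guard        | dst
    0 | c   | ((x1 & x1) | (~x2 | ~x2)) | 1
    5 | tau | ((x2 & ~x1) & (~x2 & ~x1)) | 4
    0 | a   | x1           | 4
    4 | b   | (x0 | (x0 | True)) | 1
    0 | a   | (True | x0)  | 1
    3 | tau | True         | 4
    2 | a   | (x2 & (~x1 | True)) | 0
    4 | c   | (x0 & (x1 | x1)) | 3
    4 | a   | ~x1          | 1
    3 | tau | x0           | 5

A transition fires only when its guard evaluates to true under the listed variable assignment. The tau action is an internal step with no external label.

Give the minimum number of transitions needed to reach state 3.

Answer: 2

Trace:
Breadth-first toward 3:
  L0 = {0}
  L1 = {1,4}
  L2 = {3}
3 enters at depth 2; path a·c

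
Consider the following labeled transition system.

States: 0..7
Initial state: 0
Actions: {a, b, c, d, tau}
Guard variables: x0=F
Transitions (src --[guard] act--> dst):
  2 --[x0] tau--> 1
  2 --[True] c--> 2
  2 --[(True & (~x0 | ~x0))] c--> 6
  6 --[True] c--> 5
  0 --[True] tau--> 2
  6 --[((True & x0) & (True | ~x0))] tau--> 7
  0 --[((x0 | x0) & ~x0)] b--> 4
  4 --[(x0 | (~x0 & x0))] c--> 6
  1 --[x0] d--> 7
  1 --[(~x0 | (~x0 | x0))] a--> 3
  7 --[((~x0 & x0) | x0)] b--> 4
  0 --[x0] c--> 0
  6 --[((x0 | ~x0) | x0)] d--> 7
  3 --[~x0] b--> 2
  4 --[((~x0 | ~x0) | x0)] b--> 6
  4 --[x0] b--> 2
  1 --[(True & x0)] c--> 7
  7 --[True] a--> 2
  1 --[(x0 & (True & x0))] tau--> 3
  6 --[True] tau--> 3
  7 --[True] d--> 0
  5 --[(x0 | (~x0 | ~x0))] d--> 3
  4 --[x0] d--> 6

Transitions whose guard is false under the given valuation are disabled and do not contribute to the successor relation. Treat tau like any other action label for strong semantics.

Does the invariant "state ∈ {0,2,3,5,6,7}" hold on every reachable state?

Allowed set {0,2,3,5,6,7}
Reach set: {0,2,3,5,6,7}
  0: safe
  2: safe
  3: safe
  5: safe
  6: safe
  7: safe

Answer: INVARIANT HOLDS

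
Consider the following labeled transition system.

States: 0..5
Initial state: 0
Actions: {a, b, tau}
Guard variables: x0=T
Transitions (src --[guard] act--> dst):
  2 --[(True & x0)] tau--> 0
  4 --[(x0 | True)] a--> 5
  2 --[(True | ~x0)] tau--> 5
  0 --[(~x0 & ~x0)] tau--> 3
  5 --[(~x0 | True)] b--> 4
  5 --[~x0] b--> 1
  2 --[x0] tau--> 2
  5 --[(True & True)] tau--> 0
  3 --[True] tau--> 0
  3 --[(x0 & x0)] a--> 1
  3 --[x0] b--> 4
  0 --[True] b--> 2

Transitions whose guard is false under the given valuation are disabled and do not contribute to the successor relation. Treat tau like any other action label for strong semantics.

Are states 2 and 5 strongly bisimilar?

Answer: NOT BISIMILAR

Analysis:
Compute ~ classes (split until stable):
  round 0: {{0,1,2,3,4,5}}
  round 1: {{0},{1},{2},{3},{4},{5}}
stable after 2 split(s): 6 block(s)
2∈{2}, 5∈{5}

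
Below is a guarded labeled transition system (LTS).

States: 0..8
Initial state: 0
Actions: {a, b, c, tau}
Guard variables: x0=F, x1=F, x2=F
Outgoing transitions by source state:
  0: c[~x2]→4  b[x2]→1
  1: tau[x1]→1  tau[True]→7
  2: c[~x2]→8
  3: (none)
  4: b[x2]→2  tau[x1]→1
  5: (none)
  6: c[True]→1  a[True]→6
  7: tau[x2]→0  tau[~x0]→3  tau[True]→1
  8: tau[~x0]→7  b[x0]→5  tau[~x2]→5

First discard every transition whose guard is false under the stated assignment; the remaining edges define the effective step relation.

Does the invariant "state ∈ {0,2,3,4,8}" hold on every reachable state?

Inv-set: {0,2,3,4,8}
R = {0,4}
  0: ok
  4: ok

Answer: INVARIANT HOLDS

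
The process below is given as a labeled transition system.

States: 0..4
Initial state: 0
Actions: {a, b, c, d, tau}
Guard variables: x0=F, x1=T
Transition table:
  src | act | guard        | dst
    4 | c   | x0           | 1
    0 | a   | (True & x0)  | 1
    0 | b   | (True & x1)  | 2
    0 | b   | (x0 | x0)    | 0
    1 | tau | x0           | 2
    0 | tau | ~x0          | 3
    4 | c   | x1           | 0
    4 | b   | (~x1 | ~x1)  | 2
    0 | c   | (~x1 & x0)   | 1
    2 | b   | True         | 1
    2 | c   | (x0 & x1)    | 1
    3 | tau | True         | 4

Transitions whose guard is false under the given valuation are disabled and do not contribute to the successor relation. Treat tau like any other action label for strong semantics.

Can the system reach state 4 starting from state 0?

After dropping false guards: 5 live edges.
depth 0: {0}
depth 1: {2,3}  cumulative {0,2,3}
depth 2: {1,4}  cumulative {0,1,2,3,4}
Reachable = {0,1,2,3,4}
Path to 4: tau·tau

Answer: REACHABLE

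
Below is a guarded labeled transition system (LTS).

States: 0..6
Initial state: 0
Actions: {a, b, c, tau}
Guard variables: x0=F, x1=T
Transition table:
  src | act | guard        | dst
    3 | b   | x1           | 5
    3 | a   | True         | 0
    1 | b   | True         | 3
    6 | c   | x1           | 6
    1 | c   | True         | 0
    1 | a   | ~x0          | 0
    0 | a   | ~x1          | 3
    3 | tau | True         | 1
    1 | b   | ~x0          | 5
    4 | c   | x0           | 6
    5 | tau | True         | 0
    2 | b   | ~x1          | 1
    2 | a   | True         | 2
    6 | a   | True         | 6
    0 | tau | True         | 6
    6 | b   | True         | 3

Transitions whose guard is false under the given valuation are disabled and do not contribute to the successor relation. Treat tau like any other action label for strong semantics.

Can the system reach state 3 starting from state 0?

13 transition(s) survive guard evaluation.
Layer 0: {0}
Layer 1: {6}  total {0,6}
Layer 2: {3}  total {0,3,6}
Layer 3: {1,5}  total {0,1,3,5,6}
Reach set: {0,1,3,5,6}
witness 3: tau·b

Answer: REACHABLE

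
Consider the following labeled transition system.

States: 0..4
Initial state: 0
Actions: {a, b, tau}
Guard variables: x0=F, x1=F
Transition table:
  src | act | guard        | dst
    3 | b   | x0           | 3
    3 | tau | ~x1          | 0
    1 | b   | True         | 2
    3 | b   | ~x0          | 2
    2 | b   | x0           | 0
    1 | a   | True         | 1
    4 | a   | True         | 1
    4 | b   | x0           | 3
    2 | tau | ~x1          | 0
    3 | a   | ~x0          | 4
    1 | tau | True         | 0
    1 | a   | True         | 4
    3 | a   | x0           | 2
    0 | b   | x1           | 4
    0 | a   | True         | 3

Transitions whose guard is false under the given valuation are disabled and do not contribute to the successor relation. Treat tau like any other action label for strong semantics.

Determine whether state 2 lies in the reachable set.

Guard filter leaves 10 enabled edge(s).
depth 0: {0}
depth 1: {3}  cumulative {0,3}
depth 2: {2,4}  cumulative {0,2,3,4}
depth 3: {1}  cumulative {0,1,2,3,4}
R = {0,1,2,3,4}
trace reaching 2: a·b

Answer: REACHABLE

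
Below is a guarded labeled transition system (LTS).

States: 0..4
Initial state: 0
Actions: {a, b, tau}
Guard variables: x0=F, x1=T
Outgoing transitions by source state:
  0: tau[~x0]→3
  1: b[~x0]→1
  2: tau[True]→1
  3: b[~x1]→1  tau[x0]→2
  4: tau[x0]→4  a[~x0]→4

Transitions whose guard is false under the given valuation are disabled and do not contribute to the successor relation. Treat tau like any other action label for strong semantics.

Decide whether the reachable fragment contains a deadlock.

Answer: DEADLOCK at state 3

Trace:
R = {0,3}
  0: tau→3  [1 out]
  3: ∅  [no exit]
witness 3: tau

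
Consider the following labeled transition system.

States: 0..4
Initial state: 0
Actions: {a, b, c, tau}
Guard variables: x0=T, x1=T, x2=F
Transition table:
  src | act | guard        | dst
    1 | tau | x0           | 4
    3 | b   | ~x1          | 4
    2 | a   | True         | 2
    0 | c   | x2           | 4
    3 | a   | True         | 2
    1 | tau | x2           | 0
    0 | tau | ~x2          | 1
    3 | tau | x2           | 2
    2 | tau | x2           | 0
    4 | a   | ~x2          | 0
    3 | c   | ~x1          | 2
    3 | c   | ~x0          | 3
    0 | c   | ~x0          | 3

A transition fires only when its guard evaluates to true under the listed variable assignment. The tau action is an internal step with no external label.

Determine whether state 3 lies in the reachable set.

Answer: UNREACHABLE

Working:
5 transition(s) survive guard evaluation.
L0 = {0}
L1 = {1}  cumulative {0,1}
L2 = {4}  cumulative {0,1,4}
Reach set: {0,1,4}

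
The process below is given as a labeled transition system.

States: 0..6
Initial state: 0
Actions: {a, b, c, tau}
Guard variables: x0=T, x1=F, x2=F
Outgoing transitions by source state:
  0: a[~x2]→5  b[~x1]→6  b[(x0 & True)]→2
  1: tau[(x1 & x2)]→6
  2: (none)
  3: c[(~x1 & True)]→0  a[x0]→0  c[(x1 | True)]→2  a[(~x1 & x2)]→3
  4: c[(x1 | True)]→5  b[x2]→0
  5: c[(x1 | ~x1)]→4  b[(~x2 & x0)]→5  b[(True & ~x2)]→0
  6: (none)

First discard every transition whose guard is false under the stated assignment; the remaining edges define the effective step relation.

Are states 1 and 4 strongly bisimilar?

Compute ~ classes (split until stable):
  P[0] = {{0,1,2,3,4,5,6}}
  P[1] = {{0},{1,2,6},{3},{4},{5}}
stable after 2 split(s): 5 block(s)
1∈{1,2,6}, 4∈{4}

Answer: NOT BISIMILAR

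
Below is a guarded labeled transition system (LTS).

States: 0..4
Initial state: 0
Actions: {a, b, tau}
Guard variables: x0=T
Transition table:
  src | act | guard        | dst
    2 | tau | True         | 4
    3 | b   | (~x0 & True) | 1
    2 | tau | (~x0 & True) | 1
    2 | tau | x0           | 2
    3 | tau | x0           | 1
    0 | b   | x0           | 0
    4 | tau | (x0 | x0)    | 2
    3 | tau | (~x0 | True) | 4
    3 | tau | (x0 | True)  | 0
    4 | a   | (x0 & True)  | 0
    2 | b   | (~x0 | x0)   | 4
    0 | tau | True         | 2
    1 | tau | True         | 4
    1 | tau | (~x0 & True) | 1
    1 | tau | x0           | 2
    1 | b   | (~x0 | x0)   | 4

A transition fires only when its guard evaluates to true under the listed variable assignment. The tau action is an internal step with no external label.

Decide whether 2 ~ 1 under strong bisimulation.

Compute ~ classes (split until stable):
  P[0] = {{0,1,2,3,4}}
  P[1] = {{0,1,2},{3},{4}}
  P[2] = {{0},{1,2},{3},{4}}
Fixed point at round 3; 4 class(es).
2∈{1,2}, 1∈{1,2}

Answer: BISIMILAR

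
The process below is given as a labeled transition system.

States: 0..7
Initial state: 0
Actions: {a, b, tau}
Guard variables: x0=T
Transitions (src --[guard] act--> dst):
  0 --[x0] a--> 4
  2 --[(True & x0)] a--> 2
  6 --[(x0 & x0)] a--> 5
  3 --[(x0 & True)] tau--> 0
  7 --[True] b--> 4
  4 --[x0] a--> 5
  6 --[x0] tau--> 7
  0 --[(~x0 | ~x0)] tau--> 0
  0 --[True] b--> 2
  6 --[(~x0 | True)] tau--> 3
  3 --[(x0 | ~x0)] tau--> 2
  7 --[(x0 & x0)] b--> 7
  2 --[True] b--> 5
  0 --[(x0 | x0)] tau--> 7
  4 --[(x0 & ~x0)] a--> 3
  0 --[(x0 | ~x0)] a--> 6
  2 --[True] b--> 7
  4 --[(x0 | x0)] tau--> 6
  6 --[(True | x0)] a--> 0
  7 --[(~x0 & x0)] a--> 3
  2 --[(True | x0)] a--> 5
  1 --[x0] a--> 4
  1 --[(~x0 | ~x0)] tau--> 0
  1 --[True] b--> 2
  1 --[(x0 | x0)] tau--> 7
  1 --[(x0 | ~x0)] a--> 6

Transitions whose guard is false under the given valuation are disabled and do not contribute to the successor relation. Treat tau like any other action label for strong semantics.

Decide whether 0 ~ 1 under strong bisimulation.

Compute ~ classes (split until stable):
  π0 = {{0,1,2,3,4,5,6,7}}
  π1 = {{0,1},{2},{3},{4,6},{5},{7}}
  π2 = {{0,1},{2},{3},{4},{5},{6},{7}}
Fixed point at round 3; 7 class(es).
0∈{0,1}, 1∈{0,1}

Answer: BISIMILAR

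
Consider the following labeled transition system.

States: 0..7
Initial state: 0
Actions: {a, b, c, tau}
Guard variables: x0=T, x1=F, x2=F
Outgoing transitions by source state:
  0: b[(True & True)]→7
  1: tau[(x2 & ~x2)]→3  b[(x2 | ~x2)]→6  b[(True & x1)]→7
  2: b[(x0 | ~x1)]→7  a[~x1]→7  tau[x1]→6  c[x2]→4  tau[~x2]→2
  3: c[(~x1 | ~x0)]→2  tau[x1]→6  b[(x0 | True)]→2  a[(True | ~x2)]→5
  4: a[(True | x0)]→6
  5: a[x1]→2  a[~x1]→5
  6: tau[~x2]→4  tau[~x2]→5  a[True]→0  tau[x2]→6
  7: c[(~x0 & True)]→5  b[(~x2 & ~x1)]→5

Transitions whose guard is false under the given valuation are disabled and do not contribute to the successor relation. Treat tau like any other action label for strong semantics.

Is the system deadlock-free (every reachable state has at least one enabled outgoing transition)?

Reach set: {0,5,7}
  0: b→7  [1 out]
  5: a→5  [1 out]
  7: b→5  [1 out]

Answer: DEADLOCK-FREE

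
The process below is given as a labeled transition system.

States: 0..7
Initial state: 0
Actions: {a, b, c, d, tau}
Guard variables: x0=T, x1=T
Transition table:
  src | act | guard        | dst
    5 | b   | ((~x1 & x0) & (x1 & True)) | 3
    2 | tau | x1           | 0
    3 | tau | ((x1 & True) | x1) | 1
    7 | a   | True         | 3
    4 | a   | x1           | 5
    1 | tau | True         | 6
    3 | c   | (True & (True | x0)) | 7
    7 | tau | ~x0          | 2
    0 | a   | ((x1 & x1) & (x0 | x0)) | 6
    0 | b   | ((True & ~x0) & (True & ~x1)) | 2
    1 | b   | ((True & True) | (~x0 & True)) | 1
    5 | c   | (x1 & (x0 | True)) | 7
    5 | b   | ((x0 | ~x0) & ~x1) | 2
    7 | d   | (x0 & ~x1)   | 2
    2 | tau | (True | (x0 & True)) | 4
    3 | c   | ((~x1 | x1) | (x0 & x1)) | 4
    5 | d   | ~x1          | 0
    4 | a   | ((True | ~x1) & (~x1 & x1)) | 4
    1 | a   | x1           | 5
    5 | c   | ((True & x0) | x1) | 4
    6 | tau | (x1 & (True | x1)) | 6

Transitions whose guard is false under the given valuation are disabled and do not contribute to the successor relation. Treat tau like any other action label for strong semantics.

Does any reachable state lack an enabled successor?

Answer: DEADLOCK-FREE

Analysis:
Reachable = {0,6}
  0: a→6  [1 out]
  6: tau→6  [1 out]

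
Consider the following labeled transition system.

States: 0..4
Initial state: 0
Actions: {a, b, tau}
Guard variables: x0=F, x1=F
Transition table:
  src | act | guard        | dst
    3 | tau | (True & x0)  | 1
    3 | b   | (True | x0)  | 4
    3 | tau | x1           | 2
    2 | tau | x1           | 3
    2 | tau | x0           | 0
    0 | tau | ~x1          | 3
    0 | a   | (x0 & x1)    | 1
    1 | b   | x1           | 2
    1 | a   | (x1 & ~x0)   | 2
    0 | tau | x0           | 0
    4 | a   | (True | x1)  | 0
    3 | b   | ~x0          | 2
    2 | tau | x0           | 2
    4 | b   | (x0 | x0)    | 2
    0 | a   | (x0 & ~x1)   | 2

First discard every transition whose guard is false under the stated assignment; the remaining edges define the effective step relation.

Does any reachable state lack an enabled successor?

Answer: DEADLOCK at state 2

Working:
Reachable = {0,2,3,4}
  0: tau→3  [1 out]
  2: ∅  [no exit]
  3: b→2  b→4  [2 out]
  4: a→0  [1 out]
trace reaching 2: tau·b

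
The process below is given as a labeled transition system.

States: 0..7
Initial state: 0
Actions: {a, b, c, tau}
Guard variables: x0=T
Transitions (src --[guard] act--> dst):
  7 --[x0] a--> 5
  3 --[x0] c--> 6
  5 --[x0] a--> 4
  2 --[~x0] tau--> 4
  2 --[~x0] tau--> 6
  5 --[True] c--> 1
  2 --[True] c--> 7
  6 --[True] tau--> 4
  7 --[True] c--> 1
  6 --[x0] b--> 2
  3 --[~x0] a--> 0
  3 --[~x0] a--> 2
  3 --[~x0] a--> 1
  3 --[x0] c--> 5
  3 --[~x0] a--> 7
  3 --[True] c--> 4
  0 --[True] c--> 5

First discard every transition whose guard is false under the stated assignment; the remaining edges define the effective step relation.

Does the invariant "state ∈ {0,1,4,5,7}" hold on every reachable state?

Safe = {0,1,4,5,7}
Reach set: {0,1,4,5}
  0: ✓
  1: ✓
  4: ✓
  5: ✓

Answer: INVARIANT HOLDS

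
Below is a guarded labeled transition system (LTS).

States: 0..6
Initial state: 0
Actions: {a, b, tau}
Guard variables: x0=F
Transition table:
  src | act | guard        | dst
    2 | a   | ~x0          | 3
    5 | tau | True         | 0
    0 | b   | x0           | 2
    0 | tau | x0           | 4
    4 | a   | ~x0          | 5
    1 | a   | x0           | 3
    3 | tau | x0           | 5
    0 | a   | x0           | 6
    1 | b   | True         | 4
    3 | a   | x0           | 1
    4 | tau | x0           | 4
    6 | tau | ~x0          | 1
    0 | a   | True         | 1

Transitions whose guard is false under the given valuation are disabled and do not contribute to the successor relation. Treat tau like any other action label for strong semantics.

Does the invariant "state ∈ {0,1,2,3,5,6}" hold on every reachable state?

Allowed set {0,1,2,3,5,6}
Reachable = {0,1,4,5}
  0: ok
  1: ok
  4: VIOLATES
  5: ok
counterexample path to 4: a·b

Answer: INVARIANT VIOLATED at state 4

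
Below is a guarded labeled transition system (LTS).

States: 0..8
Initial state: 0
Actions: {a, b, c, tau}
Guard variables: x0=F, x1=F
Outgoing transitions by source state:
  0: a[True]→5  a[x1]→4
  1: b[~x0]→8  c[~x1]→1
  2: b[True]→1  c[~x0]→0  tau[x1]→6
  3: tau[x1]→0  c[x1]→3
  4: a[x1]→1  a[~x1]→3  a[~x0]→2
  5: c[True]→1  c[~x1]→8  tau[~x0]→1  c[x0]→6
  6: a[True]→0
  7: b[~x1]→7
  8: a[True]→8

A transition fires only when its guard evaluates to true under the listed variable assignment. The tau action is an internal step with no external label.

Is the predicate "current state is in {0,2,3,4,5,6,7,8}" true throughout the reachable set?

Answer: INVARIANT VIOLATED at state 1

Trace:
Safe = {0,2,3,4,5,6,7,8}
Reachable = {0,1,5,8}
  0: safe
  1: outside
  5: safe
  8: safe
reach 1 via a·c — violates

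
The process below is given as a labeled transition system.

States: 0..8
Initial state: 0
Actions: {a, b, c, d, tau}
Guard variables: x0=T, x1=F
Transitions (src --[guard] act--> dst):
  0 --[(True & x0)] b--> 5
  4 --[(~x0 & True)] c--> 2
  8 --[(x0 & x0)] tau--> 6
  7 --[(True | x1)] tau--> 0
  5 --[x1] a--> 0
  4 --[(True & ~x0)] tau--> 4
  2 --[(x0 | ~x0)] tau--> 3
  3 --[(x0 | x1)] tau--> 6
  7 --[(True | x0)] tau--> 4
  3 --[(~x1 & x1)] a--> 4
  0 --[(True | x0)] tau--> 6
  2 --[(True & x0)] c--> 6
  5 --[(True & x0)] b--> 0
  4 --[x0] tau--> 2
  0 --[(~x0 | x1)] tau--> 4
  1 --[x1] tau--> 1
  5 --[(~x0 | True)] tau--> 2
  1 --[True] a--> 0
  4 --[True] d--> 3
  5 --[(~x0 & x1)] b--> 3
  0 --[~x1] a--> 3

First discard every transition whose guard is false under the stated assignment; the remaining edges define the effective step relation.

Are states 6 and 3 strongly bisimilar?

Refine partition for ~:
  round 0: {{0,1,2,3,4,5,6,7,8}}
  round 1: {{0},{1},{2},{3,7,8},{4},{5},{6}}
  round 2: {{0},{1},{2},{3,8},{4},{5},{6},{7}}
stable after 3 split(s): 8 block(s)
6∈{6}, 3∈{3,8}

Answer: NOT BISIMILAR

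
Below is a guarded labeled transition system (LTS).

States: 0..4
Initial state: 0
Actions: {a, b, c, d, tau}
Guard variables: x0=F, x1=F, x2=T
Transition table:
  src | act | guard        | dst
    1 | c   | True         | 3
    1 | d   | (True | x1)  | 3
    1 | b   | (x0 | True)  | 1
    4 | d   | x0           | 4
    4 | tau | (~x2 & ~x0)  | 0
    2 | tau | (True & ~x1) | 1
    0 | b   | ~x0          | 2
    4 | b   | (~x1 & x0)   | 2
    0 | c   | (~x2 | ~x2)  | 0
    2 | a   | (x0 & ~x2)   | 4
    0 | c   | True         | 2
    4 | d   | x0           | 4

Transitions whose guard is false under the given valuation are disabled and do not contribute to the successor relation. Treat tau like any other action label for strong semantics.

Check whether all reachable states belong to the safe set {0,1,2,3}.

Inv-set: {0,1,2,3}
Reachable = {0,1,2,3}
  0: ✓
  1: ✓
  2: ✓
  3: ✓

Answer: INVARIANT HOLDS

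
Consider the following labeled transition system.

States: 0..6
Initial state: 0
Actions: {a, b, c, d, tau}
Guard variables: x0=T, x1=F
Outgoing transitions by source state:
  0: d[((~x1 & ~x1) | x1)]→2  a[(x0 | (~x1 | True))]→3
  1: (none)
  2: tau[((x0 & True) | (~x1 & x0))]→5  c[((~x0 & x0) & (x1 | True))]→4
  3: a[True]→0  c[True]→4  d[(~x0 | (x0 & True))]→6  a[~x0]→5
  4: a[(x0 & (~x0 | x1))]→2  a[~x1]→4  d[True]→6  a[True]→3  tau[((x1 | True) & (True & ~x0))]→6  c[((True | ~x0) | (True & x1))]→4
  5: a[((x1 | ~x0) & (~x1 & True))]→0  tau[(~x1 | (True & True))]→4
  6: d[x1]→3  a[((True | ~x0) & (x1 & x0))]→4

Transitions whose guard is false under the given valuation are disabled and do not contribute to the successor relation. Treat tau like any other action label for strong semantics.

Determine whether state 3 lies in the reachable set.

Answer: REACHABLE

Analysis:
Guard filter leaves 11 enabled edge(s).
Layer 0: {0}
Layer 1: {2,3}  now seen {0,2,3}
Layer 2: {4,5,6}  now seen {0,2,3,4,5,6}
Reachable = {0,2,3,4,5,6}
Path to 3: a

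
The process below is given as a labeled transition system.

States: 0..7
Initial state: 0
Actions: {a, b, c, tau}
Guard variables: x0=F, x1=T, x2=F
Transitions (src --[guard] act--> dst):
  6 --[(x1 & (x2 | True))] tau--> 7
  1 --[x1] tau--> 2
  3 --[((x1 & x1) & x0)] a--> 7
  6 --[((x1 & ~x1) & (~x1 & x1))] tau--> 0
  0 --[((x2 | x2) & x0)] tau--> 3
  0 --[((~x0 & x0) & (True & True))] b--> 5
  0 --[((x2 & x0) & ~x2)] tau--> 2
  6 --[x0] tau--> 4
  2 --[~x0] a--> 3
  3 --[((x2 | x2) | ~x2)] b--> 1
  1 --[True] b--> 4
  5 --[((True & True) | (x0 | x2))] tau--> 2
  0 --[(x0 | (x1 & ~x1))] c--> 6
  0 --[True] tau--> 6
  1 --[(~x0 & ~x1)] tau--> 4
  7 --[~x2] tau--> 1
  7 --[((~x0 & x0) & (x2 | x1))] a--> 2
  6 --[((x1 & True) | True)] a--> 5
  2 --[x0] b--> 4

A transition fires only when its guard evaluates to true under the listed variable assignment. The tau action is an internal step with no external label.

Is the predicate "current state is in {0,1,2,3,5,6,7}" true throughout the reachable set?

Safe = {0,1,2,3,5,6,7}
R = {0,1,2,3,4,5,6,7}
  0: ✓
  1: ✓
  2: ✓
  3: ✓
  4: ✗ unsafe
  5: ✓
  6: ✓
  7: ✓
witness against invariant: tau·tau·tau·b → 4

Answer: INVARIANT VIOLATED at state 4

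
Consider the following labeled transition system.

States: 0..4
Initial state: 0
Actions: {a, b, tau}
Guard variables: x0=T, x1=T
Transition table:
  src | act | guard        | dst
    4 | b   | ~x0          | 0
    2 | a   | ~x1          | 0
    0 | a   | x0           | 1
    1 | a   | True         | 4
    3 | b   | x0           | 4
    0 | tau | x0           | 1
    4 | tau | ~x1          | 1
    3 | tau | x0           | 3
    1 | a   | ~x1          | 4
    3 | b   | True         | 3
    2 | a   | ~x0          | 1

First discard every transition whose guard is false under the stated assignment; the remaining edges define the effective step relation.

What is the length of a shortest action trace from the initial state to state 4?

Layered search for 4:
  L0 = {0}
  L1 = {1}
  L2 = {4}
depth(4)=2, e.g. a·a

Answer: 2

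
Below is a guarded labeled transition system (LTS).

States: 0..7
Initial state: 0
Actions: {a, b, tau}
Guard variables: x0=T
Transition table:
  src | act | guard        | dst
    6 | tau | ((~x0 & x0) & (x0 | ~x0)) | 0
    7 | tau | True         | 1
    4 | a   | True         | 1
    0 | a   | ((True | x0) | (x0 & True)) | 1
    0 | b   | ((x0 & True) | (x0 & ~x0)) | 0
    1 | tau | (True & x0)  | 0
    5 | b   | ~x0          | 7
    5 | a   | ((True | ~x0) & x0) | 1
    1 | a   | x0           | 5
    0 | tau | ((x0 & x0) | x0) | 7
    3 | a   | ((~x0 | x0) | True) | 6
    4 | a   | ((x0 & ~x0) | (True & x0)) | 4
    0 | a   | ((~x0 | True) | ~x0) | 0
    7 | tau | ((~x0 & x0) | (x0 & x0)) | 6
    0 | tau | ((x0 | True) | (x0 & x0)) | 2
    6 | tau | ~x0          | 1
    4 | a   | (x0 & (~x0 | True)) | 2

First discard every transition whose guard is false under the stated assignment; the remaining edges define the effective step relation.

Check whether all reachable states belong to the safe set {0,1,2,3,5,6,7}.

Inv-set: {0,1,2,3,5,6,7}
R = {0,1,2,5,6,7}
  0: safe
  1: safe
  2: safe
  5: safe
  6: safe
  7: safe

Answer: INVARIANT HOLDS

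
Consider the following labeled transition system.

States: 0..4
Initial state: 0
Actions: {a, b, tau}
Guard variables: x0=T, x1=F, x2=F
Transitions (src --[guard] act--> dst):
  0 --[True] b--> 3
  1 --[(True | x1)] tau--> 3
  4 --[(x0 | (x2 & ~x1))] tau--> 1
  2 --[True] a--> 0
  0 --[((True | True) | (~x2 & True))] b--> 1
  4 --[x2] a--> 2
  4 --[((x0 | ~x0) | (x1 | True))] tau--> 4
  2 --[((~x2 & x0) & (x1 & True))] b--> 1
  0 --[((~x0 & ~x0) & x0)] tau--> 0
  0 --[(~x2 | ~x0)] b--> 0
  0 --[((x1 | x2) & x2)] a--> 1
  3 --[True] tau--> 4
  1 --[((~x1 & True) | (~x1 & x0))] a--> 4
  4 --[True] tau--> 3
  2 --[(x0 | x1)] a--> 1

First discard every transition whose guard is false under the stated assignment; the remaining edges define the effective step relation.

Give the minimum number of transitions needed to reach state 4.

Answer: 2

Trace:
Layered search for 4:
  depth 0: {0}
  depth 1: {1,3}
  depth 2: {4}
depth(4)=2, e.g. b·a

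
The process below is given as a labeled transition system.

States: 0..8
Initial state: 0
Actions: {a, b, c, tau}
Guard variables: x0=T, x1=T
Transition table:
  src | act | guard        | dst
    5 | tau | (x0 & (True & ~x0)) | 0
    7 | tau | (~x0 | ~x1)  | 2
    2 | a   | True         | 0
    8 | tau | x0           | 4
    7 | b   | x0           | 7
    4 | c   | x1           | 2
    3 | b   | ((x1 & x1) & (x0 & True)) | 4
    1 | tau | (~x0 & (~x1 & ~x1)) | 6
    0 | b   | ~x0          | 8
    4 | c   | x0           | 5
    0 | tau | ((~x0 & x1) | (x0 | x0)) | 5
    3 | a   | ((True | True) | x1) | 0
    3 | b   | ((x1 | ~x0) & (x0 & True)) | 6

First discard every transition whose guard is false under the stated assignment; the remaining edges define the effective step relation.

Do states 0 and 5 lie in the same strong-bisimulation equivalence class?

Refine partition for ~:
  round 0: {{0,1,2,3,4,5,6,7,8}}
  round 1: {{0,8},{1,5,6},{2},{3},{4},{7}}
  round 2: {{0},{1,5,6},{2},{3},{4},{7},{8}}
stable after 3 split(s): 7 block(s)
class of 0: {0}; class of 5: {1,5,6}

Answer: NOT BISIMILAR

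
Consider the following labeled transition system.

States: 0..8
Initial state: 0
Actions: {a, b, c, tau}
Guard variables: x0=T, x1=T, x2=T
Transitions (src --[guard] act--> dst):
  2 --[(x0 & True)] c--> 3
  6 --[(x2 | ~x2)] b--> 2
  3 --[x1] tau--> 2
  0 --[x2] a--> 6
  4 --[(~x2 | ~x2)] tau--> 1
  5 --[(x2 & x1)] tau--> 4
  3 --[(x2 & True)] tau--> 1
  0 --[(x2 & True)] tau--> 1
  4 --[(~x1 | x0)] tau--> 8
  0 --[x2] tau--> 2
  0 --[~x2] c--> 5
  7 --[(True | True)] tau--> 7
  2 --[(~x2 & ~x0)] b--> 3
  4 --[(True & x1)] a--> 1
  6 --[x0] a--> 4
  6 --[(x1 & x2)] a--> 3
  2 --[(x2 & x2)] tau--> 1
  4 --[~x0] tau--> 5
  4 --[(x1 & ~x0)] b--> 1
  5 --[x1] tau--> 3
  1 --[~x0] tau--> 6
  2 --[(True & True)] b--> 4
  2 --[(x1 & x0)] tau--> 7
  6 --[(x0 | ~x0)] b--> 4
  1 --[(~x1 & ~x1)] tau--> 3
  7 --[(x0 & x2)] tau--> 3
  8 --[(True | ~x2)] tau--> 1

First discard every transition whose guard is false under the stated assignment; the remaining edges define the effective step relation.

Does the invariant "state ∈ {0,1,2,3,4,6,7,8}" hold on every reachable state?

Answer: INVARIANT HOLDS

Trace:
Safe = {0,1,2,3,4,6,7,8}
R = {0,1,2,3,4,6,7,8}
  0: safe
  1: safe
  2: safe
  3: safe
  4: safe
  6: safe
  7: safe
  8: safe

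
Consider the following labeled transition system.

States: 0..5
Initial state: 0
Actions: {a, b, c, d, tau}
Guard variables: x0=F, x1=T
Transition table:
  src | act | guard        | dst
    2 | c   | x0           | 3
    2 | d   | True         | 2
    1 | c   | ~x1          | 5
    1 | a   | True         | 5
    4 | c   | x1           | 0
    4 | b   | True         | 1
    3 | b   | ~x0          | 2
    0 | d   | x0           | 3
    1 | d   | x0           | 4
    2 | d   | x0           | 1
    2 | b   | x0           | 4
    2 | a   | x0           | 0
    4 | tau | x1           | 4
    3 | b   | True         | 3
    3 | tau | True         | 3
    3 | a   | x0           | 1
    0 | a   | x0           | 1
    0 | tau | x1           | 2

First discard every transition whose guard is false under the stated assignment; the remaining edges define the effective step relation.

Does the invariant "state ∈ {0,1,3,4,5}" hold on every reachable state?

Allowed set {0,1,3,4,5}
Reach set: {0,2}
  0: safe
  2: VIOLATES
counterexample path to 2: tau

Answer: INVARIANT VIOLATED at state 2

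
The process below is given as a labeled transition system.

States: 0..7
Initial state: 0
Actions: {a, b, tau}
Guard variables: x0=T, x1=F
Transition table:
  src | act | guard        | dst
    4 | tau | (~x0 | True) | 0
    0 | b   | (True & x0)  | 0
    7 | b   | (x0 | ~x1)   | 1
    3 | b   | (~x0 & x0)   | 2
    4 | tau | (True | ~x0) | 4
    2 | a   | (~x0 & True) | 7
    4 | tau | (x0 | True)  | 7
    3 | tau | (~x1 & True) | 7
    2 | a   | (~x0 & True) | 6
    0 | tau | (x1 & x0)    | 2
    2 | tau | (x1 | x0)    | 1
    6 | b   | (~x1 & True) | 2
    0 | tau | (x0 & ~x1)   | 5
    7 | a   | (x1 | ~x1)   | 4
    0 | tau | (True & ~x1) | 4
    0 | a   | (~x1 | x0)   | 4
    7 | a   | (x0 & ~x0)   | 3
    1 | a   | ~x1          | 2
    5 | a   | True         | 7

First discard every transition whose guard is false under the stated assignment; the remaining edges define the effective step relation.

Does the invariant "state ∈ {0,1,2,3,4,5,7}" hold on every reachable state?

Answer: INVARIANT HOLDS

Analysis:
Inv-set: {0,1,2,3,4,5,7}
Reach set: {0,1,2,4,5,7}
  0: ok
  1: ok
  2: ok
  4: ok
  5: ok
  7: ok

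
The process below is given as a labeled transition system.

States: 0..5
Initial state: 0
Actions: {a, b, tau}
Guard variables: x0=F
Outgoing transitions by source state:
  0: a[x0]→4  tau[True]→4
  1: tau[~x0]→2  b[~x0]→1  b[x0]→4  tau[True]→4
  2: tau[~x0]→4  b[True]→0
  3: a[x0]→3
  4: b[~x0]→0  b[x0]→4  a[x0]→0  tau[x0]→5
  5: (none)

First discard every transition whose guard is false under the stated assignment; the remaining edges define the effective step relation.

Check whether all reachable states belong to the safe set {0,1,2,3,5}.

Safe = {0,1,2,3,5}
Reachable = {0,4}
  0: ✓
  4: VIOLATES
reach 4 via tau — violates

Answer: INVARIANT VIOLATED at state 4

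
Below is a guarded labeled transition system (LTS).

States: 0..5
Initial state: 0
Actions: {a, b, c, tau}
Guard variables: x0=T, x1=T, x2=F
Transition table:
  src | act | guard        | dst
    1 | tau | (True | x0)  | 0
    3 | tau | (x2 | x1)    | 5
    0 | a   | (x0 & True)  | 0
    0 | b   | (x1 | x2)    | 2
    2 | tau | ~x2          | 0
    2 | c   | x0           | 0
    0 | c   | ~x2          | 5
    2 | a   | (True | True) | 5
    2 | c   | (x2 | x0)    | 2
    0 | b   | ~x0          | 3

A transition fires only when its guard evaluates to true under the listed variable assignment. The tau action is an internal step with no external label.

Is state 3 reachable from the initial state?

9 transition(s) survive guard evaluation.
L0 = {0}
L1 = {2,5}  cumulative {0,2,5}
Reachable = {0,2,5}

Answer: UNREACHABLE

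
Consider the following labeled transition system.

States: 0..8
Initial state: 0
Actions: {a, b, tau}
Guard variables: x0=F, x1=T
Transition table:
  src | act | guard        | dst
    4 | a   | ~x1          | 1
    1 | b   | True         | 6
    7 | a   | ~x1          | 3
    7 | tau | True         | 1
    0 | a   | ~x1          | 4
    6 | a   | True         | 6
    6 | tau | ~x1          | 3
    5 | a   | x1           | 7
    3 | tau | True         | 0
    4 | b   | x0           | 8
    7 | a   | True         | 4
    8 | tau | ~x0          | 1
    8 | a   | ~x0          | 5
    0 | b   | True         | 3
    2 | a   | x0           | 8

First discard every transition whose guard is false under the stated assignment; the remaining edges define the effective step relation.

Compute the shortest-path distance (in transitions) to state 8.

Answer: UNREACHABLE

Analysis:
Layered search for 8:
  depth 0: {0}
  depth 1: {3}
8 never appears.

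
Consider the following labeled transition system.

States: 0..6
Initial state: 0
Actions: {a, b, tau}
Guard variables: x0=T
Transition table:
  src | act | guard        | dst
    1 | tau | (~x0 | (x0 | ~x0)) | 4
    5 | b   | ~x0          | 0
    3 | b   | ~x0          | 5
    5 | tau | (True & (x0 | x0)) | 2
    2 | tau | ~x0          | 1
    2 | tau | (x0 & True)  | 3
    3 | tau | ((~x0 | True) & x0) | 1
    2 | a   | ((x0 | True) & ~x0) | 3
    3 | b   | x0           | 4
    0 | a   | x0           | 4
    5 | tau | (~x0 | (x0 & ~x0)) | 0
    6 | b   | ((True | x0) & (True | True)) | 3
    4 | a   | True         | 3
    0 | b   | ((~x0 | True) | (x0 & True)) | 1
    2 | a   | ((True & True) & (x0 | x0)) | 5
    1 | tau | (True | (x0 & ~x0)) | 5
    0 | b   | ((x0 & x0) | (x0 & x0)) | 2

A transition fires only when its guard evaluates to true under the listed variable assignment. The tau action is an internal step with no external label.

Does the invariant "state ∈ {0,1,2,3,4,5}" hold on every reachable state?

Answer: INVARIANT HOLDS

Trace:
Allowed set {0,1,2,3,4,5}
R = {0,1,2,3,4,5}
  0: safe
  1: safe
  2: safe
  3: safe
  4: safe
  5: safe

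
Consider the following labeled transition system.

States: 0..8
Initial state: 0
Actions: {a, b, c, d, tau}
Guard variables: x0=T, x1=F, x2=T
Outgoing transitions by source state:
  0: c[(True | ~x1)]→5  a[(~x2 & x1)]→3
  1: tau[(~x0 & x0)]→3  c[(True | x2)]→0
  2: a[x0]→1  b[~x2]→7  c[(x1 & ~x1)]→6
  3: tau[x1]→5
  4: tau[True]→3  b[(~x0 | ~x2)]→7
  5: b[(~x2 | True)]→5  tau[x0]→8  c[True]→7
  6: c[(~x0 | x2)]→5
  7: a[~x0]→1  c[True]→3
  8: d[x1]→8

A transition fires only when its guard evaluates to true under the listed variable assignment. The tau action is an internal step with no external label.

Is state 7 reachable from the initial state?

Guard filter leaves 9 enabled edge(s).
Layer 0: {0}
Layer 1: {5}  cumulative {0,5}
Layer 2: {7,8}  cumulative {0,5,7,8}
Layer 3: {3}  cumulative {0,3,5,7,8}
Reachable = {0,3,5,7,8}
trace reaching 7: c·c

Answer: REACHABLE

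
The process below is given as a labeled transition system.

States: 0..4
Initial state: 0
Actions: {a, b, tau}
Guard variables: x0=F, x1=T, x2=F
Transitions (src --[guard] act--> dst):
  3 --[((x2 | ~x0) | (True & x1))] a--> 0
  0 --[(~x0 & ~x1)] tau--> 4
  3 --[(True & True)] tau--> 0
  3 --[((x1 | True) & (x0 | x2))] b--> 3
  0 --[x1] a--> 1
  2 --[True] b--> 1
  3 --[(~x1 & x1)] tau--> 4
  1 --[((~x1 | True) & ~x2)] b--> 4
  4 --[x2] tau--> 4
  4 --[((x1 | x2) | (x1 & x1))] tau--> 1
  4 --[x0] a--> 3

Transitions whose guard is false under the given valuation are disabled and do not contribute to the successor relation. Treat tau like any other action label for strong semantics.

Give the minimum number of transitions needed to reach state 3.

Answer: UNREACHABLE

Trace:
BFS to 3:
  L0 = {0}
  L1 = {1}
  L2 = {4}
3 never appears.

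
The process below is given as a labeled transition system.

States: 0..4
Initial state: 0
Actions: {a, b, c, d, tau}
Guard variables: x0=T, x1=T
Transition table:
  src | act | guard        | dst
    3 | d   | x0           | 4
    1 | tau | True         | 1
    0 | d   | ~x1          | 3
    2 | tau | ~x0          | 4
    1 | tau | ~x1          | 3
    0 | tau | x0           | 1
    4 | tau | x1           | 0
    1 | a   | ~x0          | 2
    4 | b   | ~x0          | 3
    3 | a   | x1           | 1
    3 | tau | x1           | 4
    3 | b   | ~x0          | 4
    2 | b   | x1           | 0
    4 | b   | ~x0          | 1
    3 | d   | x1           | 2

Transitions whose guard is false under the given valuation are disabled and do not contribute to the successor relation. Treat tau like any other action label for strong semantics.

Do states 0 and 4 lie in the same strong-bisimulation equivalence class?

Answer: BISIMILAR

Trace:
Refine partition for ~:
  π0 = {{0,1,2,3,4}}
  π1 = {{0,1,4},{2},{3}}
Fixed point at round 2; 3 class(es).
[0]={0,1,4}  [4]={0,1,4}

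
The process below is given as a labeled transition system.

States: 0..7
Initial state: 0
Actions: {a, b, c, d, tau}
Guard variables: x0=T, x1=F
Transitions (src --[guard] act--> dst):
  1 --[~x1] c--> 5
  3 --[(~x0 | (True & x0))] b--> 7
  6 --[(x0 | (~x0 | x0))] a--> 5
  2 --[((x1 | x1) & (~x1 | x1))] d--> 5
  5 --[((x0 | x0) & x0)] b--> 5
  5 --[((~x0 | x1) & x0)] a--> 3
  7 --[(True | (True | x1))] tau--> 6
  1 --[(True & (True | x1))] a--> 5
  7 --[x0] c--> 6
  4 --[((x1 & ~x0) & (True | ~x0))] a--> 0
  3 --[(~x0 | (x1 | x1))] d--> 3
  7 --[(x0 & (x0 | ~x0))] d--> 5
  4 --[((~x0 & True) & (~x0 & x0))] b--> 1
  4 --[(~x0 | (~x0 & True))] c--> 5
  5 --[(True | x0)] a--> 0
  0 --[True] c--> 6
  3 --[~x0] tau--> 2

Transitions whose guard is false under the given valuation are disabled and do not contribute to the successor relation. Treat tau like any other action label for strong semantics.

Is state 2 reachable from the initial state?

After dropping false guards: 10 live edges.
Layer 0: {0}
Layer 1: {6}  now seen {0,6}
Layer 2: {5}  now seen {0,5,6}
Reach set: {0,5,6}

Answer: UNREACHABLE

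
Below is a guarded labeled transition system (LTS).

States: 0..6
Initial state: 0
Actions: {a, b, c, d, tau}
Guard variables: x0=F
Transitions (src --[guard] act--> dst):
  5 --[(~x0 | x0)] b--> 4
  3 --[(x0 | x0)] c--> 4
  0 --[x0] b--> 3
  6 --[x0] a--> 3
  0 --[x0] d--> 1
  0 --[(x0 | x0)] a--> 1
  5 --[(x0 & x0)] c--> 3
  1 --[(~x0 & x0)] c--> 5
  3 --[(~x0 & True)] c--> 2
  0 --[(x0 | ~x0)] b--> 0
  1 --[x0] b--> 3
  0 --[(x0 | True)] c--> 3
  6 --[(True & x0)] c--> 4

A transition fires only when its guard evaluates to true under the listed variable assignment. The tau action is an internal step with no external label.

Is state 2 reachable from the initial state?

After dropping false guards: 4 live edges.
L0 = {0}
L1 = {3}  cumulative {0,3}
L2 = {2}  cumulative {0,2,3}
R = {0,2,3}
witness 2: c·c

Answer: REACHABLE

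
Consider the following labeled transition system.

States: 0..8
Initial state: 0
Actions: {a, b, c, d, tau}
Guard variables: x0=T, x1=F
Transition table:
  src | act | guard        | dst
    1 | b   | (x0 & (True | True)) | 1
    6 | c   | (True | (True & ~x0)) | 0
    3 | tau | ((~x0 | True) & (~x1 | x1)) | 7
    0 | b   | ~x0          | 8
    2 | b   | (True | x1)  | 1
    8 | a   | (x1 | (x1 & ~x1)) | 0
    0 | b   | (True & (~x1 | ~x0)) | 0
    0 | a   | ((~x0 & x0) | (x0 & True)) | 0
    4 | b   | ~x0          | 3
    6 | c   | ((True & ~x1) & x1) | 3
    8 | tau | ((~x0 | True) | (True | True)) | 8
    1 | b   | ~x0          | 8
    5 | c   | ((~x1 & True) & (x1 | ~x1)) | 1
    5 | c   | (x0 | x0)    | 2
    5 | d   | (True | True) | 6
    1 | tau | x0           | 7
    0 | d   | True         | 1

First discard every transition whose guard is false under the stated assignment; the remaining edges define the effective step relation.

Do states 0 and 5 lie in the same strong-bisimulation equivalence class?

Answer: NOT BISIMILAR

Working:
Refine partition for ~:
  π0 = {{0,1,2,3,4,5,6,7,8}}
  π1 = {{0},{1},{2},{3,8},{4,7},{5},{6}}
  π2 = {{0},{1},{2},{3},{4,7},{5},{6},{8}}
stable after 3 split(s): 8 block(s)
class of 0: {0}; class of 5: {5}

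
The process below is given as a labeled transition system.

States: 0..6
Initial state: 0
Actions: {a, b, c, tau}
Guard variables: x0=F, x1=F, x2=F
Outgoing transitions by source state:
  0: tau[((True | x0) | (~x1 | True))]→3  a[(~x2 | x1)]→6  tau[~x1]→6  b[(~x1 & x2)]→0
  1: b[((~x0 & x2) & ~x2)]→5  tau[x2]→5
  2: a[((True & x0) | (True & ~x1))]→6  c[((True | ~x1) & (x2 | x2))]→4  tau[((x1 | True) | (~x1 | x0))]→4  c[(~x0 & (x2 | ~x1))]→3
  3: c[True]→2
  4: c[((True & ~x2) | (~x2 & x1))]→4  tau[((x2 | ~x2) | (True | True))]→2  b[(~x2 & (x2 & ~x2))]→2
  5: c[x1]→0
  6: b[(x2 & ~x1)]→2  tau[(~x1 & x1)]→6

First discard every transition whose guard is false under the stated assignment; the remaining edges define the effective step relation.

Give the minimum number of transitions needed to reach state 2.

Answer: 2

Trace:
Layered search for 2:
  depth 0: {0}
  depth 1: {3,6}
  depth 2: {2}
depth(2)=2, e.g. tau·c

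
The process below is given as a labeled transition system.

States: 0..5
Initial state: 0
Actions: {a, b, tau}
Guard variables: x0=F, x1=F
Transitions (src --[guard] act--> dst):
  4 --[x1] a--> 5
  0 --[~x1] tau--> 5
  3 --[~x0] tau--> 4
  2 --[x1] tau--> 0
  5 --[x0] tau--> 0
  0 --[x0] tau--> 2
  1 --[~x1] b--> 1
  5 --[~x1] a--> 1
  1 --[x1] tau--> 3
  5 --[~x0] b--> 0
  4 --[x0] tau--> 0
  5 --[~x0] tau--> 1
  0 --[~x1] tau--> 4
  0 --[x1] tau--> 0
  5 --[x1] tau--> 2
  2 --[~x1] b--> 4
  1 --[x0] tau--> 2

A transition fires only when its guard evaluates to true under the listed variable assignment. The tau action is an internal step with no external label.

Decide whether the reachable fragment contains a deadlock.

R = {0,1,4,5}
  0: tau→4  tau→5  [2 out]
  1: b→1  [1 out]
  4: ∅  [STUCK]
  5: a→1  b→0  tau→1  [3 out]
Path to 4: tau

Answer: DEADLOCK at state 4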